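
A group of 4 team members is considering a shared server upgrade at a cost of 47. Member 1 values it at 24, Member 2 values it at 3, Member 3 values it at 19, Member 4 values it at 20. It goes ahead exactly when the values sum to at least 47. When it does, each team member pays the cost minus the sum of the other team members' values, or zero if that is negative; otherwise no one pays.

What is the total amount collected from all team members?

Total value 66 ≥ cost 47, so it is built.
Member 1: others sum to 42; max(0, 47 - 42) = 5.
Member 2: others sum to 63; max(0, 47 - 63) = 0.
Member 3: others sum to 47; max(0, 47 - 47) = 0.
Member 4: others sum to 46; max(0, 47 - 46) = 1.
Total collected = 5 + 0 + 0 + 1 = 6.

6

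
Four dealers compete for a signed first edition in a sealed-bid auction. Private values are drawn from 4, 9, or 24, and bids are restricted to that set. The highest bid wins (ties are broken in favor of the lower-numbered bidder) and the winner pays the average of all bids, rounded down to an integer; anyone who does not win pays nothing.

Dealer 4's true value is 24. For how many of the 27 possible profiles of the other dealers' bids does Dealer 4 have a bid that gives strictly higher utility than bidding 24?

1

Others bid (4, 4, 4): truth gives 15; bid 9 gives 19 > 15. Violating.
Others bid (4, 4, 9): truth gives 14; no alternative beats it.
Others bid (4, 4, 24): truth gives 0; no alternative beats it.
(Checking all 27 profiles: 1 has a profitable deviation, 26 do not.)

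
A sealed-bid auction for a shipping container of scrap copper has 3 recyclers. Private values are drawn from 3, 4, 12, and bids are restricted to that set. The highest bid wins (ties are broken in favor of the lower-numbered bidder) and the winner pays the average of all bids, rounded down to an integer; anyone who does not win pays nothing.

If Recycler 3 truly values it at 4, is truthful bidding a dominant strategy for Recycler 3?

Check each profile of the others' bids and compare truth against every alternative bid.
Others bid (3, 3): truth gives 1, best alternative gives 0.
Others bid (3, 4): truth gives 0, best alternative gives 0.
Others bid (3, 12): truth gives 0, best alternative gives 0.
Others bid (4, 3): truth gives 0, best alternative gives 0.
Others bid (4, 4): truth gives 0, best alternative gives 0.
Others bid (4, 12): truth gives 0, best alternative gives 0.
(Remaining 3 profiles checked similarly; truth is weakly best in each.)
In every case the truthful bid is at least as good as any alternative, so it is a dominant strategy.

Yes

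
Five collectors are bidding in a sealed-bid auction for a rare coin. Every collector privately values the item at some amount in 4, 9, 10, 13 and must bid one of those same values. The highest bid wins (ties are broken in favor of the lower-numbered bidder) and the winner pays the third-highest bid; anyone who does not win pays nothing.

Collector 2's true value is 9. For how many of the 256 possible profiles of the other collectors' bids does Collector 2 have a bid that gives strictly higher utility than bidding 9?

Others bid (4, 4, 4, 10): truth gives 0; bid 10 gives 5 > 0. Violating.
Others bid (4, 4, 4, 13): truth gives 0; bid 13 gives 5 > 0. Violating.
Others bid (4, 4, 10, 4): truth gives 0; bid 10 gives 5 > 0. Violating.
Others bid (4, 4, 13, 4): truth gives 0; bid 13 gives 5 > 0. Violating.
Others bid (4, 4, 4, 4): truth gives 5; no alternative beats it.
Others bid (4, 4, 4, 9): truth gives 5; no alternative beats it.
(Checking all 256 profiles: 8 have a profitable deviation, 248 do not.)

8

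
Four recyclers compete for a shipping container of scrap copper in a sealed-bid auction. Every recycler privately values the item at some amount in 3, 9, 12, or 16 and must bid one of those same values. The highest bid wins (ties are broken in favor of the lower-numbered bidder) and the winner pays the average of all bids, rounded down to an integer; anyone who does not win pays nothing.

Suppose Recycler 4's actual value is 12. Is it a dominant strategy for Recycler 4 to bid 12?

Consider the case where Recycler 1 bids 3, Recycler 2 bids 3 and Recycler 3 bids 3.
Truthful bid 12: wins, pays 5, utility 12 - 5 = 7.
Bid 9 instead: wins, pays 4, utility 12 - 4 = 8.
Since 8 > 7, bidding 9 is strictly better here, so truthful bidding is not dominant.

No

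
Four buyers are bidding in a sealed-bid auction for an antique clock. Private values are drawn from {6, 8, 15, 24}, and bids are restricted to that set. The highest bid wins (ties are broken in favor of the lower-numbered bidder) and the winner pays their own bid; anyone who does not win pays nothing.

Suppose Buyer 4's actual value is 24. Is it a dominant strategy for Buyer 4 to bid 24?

Consider the case where Buyer 1 bids 6, Buyer 2 bids 6 and Buyer 3 bids 6.
Truthful bid 24: wins, pays 24, utility 24 - 24 = 0.
Bid 8 instead: wins, pays 8, utility 24 - 8 = 16.
Since 16 > 0, bidding 8 is strictly better here, so truthful bidding is not dominant.

No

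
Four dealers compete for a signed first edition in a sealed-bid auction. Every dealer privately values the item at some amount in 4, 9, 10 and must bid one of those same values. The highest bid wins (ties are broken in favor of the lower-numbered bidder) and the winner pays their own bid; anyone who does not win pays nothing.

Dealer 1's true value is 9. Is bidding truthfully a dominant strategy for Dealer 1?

Consider the case where Dealer 2 bids 4, Dealer 3 bids 4 and Dealer 4 bids 4.
Truthful bid 9: wins, pays 9, utility 9 - 9 = 0.
Bid 4 instead: wins, pays 4, utility 9 - 4 = 5.
Since 5 > 0, bidding 4 is strictly better here, so truthful bidding is not dominant.

No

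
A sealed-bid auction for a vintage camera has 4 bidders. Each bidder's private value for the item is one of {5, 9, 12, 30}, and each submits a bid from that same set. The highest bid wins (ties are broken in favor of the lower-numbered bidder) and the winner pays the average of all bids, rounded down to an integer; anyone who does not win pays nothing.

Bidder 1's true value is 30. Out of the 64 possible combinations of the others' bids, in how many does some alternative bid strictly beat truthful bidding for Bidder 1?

27

Others bid (5, 5, 5): truth gives 19; bid 5 gives 25 > 19. Violating.
Others bid (5, 5, 9): truth gives 18; bid 9 gives 23 > 18. Violating.
Others bid (5, 5, 12): truth gives 17; bid 12 gives 22 > 17. Violating.
Others bid (5, 9, 5): truth gives 18; bid 9 gives 23 > 18. Violating.
Others bid (5, 5, 30): truth gives 13; no alternative beats it.
Others bid (5, 9, 30): truth gives 12; no alternative beats it.
(Checking all 64 profiles: 27 have a profitable deviation, 37 do not.)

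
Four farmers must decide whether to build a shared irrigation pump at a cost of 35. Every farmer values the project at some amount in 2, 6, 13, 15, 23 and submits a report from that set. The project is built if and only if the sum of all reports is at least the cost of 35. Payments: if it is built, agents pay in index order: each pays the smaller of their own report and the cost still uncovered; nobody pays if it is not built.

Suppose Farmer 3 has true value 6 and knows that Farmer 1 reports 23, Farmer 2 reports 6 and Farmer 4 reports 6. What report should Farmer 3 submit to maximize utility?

Report 2: project built, pays 2, utility 6 - 2 = 4.
Report 6: project built, pays 6, utility 6 - 6 = 0.
Report 13: project built, pays 6, utility 6 - 6 = 0.
Report 15: project built, pays 6, utility 6 - 6 = 0.
Report 23: project built, pays 6, utility 6 - 6 = 0.
The best choice is 2 with utility 4.

2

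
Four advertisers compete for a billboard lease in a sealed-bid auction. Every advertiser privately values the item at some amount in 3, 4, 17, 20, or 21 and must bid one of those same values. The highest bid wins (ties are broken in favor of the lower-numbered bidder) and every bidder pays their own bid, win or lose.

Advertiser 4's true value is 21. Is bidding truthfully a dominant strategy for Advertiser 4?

Consider the case where Advertiser 1 bids 3, Advertiser 2 bids 3 and Advertiser 3 bids 3.
Truthful bid 21: wins, pays 21, utility 21 - 21 = 0.
Bid 4 instead: wins, pays 4, utility 21 - 4 = 17.
Since 17 > 0, bidding 4 is strictly better here, so truthful bidding is not dominant.

No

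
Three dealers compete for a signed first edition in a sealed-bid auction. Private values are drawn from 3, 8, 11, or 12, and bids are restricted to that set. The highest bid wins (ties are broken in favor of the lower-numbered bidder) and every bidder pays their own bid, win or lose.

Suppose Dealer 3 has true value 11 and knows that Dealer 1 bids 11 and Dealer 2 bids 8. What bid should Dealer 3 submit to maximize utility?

12

Bid 3: loses but pays 3, utility -3.
Bid 8: loses but pays 8, utility -8.
Bid 11: loses but pays 11, utility -11.
Bid 12: wins, pays 12, utility 11 - 12 = -1.
The best choice is 12 with utility -1.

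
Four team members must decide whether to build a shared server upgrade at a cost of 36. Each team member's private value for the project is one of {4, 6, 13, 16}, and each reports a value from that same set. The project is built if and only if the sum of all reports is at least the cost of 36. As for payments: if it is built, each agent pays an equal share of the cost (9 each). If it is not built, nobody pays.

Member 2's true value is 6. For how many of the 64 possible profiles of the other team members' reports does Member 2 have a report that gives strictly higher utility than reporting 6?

Others report (4, 13, 13): truth gives -3; report 4 gives 0 > -3. Violating.
Others report (13, 4, 13): truth gives -3; report 4 gives 0 > -3. Violating.
Others report (13, 13, 4): truth gives -3; report 4 gives 0 > -3. Violating.
Others report (4, 4, 4): truth gives 0; no alternative beats it.
Others report (4, 4, 6): truth gives 0; no alternative beats it.
(Checking all 64 profiles: 3 have a profitable deviation, 61 do not.)

3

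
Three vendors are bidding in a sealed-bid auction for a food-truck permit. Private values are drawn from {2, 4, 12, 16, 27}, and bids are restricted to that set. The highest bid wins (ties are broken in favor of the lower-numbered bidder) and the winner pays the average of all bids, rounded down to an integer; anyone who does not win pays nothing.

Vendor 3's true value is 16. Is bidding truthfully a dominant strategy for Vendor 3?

No

Consider the case where Vendor 1 bids 2 and Vendor 2 bids 2.
Truthful bid 16: wins, pays 6, utility 16 - 6 = 10.
Bid 4 instead: wins, pays 2, utility 16 - 2 = 14.
Since 14 > 10, bidding 4 is strictly better here, so truthful bidding is not dominant.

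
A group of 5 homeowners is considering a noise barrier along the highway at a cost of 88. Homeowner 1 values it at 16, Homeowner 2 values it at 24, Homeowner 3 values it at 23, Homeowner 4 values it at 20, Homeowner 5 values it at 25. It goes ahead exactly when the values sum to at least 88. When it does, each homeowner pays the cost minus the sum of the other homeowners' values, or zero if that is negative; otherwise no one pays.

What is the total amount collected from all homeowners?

12

Total value 108 ≥ cost 88, so it is built.
Homeowner 1: others sum to 92; max(0, 88 - 92) = 0.
Homeowner 2: others sum to 84; max(0, 88 - 84) = 4.
Homeowner 3: others sum to 85; max(0, 88 - 85) = 3.
Homeowner 4: others sum to 88; max(0, 88 - 88) = 0.
Homeowner 5: others sum to 83; max(0, 88 - 83) = 5.
Total collected = 0 + 4 + 3 + 0 + 5 = 12.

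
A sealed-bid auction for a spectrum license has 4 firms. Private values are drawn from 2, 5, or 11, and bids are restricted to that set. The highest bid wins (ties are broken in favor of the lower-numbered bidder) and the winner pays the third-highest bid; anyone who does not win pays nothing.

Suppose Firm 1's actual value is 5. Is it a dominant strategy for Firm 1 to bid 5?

No

Consider the case where Firm 2 bids 2, Firm 3 bids 2 and Firm 4 bids 11.
Truthful bid 5: loses, pays 0, utility 0.
Bid 11 instead: wins, pays 2, utility 5 - 2 = 3.
Since 3 > 0, bidding 11 is strictly better here, so truthful bidding is not dominant.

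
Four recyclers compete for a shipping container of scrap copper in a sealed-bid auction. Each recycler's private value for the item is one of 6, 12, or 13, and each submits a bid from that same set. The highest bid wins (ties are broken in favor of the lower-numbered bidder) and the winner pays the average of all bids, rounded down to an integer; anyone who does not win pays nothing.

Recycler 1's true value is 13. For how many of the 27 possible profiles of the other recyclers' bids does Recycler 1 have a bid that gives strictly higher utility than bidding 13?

Others bid (6, 6, 6): truth gives 6; bid 6 gives 7 > 6. Violating.
Others bid (6, 6, 12): truth gives 4; no alternative beats it.
Others bid (6, 6, 13): truth gives 4; no alternative beats it.
(Checking all 27 profiles: 1 has a profitable deviation, 26 do not.)

1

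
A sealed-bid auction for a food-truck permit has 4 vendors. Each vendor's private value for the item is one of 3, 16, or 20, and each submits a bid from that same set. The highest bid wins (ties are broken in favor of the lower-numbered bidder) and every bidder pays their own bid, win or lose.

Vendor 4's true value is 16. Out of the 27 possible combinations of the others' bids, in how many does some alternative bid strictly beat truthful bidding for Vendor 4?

Others bid (3, 3, 16): truth gives -16; bid 3 gives -3 > -16. Violating.
Others bid (3, 3, 20): truth gives -16; bid 3 gives -3 > -16. Violating.
Others bid (3, 16, 3): truth gives -16; bid 3 gives -3 > -16. Violating.
Others bid (3, 16, 16): truth gives -16; bid 3 gives -3 > -16. Violating.
Others bid (3, 3, 3): truth gives 0; no alternative beats it.
(Checking all 27 profiles: 26 have a profitable deviation, 1 does not.)

26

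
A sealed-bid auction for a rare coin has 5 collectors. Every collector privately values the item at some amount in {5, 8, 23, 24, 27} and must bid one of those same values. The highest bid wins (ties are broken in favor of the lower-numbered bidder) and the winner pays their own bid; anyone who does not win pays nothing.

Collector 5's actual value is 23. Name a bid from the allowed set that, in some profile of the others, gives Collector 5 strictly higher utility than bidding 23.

Suppose Collector 1 bids 5, Collector 2 bids 5, Collector 3 bids 5 and Collector 4 bids 5.
Bid 23: wins, pays 23, utility 23 - 23 = 0.
Bid 8: wins, pays 8, utility 23 - 8 = 15.
So bidding 8 beats truth here (15 > 0).

8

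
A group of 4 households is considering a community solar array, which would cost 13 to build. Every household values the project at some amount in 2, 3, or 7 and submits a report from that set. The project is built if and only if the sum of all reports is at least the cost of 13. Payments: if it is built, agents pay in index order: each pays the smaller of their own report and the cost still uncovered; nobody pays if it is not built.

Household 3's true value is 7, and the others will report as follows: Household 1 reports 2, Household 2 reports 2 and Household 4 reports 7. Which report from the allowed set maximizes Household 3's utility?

2

Report 2: project built, pays 2, utility 7 - 2 = 5.
Report 3: project built, pays 3, utility 7 - 3 = 4.
Report 7: project built, pays 7, utility 7 - 7 = 0.
The best choice is 2 with utility 5.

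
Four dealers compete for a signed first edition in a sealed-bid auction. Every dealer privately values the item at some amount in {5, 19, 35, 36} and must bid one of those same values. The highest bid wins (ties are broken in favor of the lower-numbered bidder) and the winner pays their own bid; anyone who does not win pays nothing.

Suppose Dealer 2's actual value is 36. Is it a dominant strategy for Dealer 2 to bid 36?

Consider the case where Dealer 1 bids 5, Dealer 3 bids 5 and Dealer 4 bids 5.
Truthful bid 36: wins, pays 36, utility 36 - 36 = 0.
Bid 19 instead: wins, pays 19, utility 36 - 19 = 17.
Since 17 > 0, bidding 19 is strictly better here, so truthful bidding is not dominant.

No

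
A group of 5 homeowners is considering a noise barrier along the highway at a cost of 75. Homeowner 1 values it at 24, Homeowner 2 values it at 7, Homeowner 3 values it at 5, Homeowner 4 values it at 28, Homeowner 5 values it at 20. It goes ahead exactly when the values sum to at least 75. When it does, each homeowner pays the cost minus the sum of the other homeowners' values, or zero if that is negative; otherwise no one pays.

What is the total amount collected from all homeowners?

Total value 84 ≥ cost 75, so it is built.
Homeowner 1: others sum to 60; max(0, 75 - 60) = 15.
Homeowner 2: others sum to 77; max(0, 75 - 77) = 0.
Homeowner 3: others sum to 79; max(0, 75 - 79) = 0.
Homeowner 4: others sum to 56; max(0, 75 - 56) = 19.
Homeowner 5: others sum to 64; max(0, 75 - 64) = 11.
Total collected = 15 + 0 + 0 + 19 + 11 = 45.

45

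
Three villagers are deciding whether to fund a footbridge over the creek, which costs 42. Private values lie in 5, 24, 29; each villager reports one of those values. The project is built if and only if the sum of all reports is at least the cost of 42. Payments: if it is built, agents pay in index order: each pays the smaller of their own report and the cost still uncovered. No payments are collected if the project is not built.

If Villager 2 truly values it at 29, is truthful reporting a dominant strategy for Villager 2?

Consider the case where Villager 1 reports 5 and Villager 3 reports 24.
Truthful report 29: project built, pays 29, utility 29 - 29 = 0.
Report 24 instead: project built, pays 24, utility 29 - 24 = 5.
Since 5 > 0, reporting 24 is strictly better here, so truthful reporting is not dominant.

No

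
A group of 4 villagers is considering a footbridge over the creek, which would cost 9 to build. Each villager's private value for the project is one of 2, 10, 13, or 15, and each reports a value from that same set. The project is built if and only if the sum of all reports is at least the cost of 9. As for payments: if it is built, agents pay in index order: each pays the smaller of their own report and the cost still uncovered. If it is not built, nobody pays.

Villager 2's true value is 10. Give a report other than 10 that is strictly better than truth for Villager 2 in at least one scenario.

2

Suppose Villager 1 reports 2, Villager 3 reports 2 and Villager 4 reports 10.
Report 10: project built, pays 7, utility 10 - 7 = 3.
Report 2: project built, pays 2, utility 10 - 2 = 8.
So reporting 2 beats truth here (8 > 3).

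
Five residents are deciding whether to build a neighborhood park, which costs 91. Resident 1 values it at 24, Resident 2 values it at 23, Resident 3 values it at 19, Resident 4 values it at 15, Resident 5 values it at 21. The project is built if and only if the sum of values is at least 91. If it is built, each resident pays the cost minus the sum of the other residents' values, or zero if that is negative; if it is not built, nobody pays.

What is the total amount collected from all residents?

47

Total value 102 ≥ cost 91, so it is built.
Resident 1: others sum to 78; max(0, 91 - 78) = 13.
Resident 2: others sum to 79; max(0, 91 - 79) = 12.
Resident 3: others sum to 83; max(0, 91 - 83) = 8.
Resident 4: others sum to 87; max(0, 91 - 87) = 4.
Resident 5: others sum to 81; max(0, 91 - 81) = 10.
Total collected = 13 + 12 + 8 + 4 + 10 = 47.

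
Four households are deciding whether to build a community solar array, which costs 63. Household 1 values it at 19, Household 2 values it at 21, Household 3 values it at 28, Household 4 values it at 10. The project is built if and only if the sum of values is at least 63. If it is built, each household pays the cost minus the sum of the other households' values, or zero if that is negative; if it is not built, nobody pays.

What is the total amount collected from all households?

Total value 78 ≥ cost 63, so it is built.
Household 1: others sum to 59; max(0, 63 - 59) = 4.
Household 2: others sum to 57; max(0, 63 - 57) = 6.
Household 3: others sum to 50; max(0, 63 - 50) = 13.
Household 4: others sum to 68; max(0, 63 - 68) = 0.
Total collected = 4 + 6 + 13 + 0 = 23.

23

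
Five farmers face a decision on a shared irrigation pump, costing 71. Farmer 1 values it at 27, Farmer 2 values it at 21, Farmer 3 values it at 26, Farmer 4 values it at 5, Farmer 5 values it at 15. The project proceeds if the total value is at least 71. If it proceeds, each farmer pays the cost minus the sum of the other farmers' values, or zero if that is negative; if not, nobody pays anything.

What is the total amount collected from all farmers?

7

Total value 94 ≥ cost 71, so it is built.
Farmer 1: others sum to 67; max(0, 71 - 67) = 4.
Farmer 2: others sum to 73; max(0, 71 - 73) = 0.
Farmer 3: others sum to 68; max(0, 71 - 68) = 3.
Farmer 4: others sum to 89; max(0, 71 - 89) = 0.
Farmer 5: others sum to 79; max(0, 71 - 79) = 0.
Total collected = 4 + 0 + 3 + 0 + 0 = 7.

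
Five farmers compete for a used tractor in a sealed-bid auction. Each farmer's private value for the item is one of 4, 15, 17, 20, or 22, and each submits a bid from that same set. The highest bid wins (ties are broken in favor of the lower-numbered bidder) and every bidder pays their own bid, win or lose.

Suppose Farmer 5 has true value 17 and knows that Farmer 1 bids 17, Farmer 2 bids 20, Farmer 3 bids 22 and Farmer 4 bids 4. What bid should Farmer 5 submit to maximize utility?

4

Bid 4: loses but pays 4, utility -4.
Bid 15: loses but pays 15, utility -15.
Bid 17: loses but pays 17, utility -17.
Bid 20: loses but pays 20, utility -20.
Bid 22: loses but pays 22, utility -22.
The best choice is 4 with utility -4.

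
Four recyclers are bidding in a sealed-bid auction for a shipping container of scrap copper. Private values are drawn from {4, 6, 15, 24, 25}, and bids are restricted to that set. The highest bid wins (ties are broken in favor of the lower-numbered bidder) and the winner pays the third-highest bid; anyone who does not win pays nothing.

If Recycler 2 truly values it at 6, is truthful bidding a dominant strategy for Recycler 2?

Consider the case where Recycler 1 bids 4, Recycler 3 bids 4 and Recycler 4 bids 15.
Truthful bid 6: loses, pays 0, utility 0.
Bid 15 instead: wins, pays 4, utility 6 - 4 = 2.
Since 2 > 0, bidding 15 is strictly better here, so truthful bidding is not dominant.

No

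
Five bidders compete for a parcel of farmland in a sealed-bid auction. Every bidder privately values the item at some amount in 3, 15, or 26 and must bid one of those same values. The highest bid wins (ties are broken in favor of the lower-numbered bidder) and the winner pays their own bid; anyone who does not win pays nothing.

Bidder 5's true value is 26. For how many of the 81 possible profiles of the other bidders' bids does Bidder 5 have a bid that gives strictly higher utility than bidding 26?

1

Others bid (3, 3, 3, 3): truth gives 0; bid 15 gives 11 > 0. Violating.
Others bid (3, 3, 3, 15): truth gives 0; no alternative beats it.
Others bid (3, 3, 3, 26): truth gives 0; no alternative beats it.
(Checking all 81 profiles: 1 has a profitable deviation, 80 do not.)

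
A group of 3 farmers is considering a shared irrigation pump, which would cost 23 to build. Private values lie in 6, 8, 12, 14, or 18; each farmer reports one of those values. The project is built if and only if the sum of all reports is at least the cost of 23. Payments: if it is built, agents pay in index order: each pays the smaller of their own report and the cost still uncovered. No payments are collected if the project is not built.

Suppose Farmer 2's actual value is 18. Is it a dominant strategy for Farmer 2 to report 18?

No

Consider the case where Farmer 1 reports 6 and Farmer 3 reports 6.
Truthful report 18: project built, pays 17, utility 18 - 17 = 1.
Report 12 instead: project built, pays 12, utility 18 - 12 = 6.
Since 6 > 1, reporting 12 is strictly better here, so truthful reporting is not dominant.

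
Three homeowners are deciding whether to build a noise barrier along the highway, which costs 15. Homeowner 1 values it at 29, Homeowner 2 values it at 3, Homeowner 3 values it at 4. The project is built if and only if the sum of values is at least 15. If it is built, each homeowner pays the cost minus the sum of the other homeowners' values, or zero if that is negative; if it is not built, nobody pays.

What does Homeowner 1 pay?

Total value 36 ≥ cost 15, so the project is built.
The other homeowners' values sum to 7.
Cost minus that sum is 15 - 7 = 8.

8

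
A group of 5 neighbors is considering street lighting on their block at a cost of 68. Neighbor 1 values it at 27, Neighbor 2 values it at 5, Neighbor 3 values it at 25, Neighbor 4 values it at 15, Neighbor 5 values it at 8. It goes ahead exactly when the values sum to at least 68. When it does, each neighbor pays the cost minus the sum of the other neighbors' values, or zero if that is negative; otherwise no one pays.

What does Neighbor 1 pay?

Total value 80 ≥ cost 68, so the project is built.
The other neighbors' values sum to 53.
Cost minus that sum is 68 - 53 = 15.

15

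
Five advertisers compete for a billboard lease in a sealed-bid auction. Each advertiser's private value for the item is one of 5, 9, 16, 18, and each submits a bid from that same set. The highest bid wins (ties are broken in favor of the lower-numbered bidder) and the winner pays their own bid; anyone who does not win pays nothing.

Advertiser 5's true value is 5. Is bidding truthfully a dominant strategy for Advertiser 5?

Check each profile of the others' bids and compare truth against every alternative bid.
Others bid (5, 5, 5, 5): truth gives 0, best alternative gives -4.
Others bid (5, 5, 5, 9): truth gives 0, best alternative gives 0.
Others bid (5, 5, 5, 16): truth gives 0, best alternative gives 0.
Others bid (5, 5, 5, 18): truth gives 0, best alternative gives 0.
Others bid (5, 5, 9, 5): truth gives 0, best alternative gives 0.
Others bid (5, 5, 9, 9): truth gives 0, best alternative gives 0.
(Remaining 250 profiles checked similarly; truth is weakly best in each.)
In every case the truthful bid is at least as good as any alternative, so it is a dominant strategy.

Yes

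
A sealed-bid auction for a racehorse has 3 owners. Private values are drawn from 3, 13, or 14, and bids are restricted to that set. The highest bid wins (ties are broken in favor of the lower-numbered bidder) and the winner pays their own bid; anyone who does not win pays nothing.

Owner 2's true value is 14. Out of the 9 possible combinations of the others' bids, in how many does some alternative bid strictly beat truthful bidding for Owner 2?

2

Others bid (3, 3): truth gives 0; bid 13 gives 1 > 0. Violating.
Others bid (3, 13): truth gives 0; bid 13 gives 1 > 0. Violating.
Others bid (3, 14): truth gives 0; no alternative beats it.
Others bid (13, 3): truth gives 0; no alternative beats it.
(Checking all 9 profiles: 2 have a profitable deviation, 7 do not.)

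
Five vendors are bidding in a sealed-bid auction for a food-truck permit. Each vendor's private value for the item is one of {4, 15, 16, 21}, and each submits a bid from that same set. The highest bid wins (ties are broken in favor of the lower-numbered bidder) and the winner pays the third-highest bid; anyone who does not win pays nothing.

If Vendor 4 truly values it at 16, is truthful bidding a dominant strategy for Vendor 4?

Consider the case where Vendor 1 bids 4, Vendor 2 bids 4, Vendor 3 bids 4 and Vendor 5 bids 21.
Truthful bid 16: loses, pays 0, utility 0.
Bid 21 instead: wins, pays 4, utility 16 - 4 = 12.
Since 12 > 0, bidding 21 is strictly better here, so truthful bidding is not dominant.

No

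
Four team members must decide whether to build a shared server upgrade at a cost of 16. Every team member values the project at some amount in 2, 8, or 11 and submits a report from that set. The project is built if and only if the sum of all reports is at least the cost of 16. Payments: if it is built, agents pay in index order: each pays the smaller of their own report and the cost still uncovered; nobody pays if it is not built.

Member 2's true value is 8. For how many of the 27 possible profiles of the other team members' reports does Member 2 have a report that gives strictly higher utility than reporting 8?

Others report (2, 2, 11): truth gives 0; report 2 gives 6 > 0. Violating.
Others report (2, 8, 8): truth gives 0; report 2 gives 6 > 0. Violating.
Others report (2, 8, 11): truth gives 0; report 2 gives 6 > 0. Violating.
Others report (2, 11, 2): truth gives 0; report 2 gives 6 > 0. Violating.
Others report (2, 2, 2): truth gives 0; no alternative beats it.
Others report (2, 2, 8): truth gives 0; no alternative beats it.
(Checking all 27 profiles: 23 have a profitable deviation, 4 do not.)

23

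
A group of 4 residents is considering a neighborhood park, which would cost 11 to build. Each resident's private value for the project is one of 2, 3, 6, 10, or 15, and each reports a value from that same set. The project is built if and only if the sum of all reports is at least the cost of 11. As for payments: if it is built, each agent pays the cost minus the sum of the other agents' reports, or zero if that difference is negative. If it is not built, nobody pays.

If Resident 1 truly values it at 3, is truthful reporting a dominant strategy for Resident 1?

Yes

Check each profile of the others' reports and compare truth against every alternative report.
Others report (2, 2, 10): truth gives 3, best alternative gives 3.
Others report (2, 2, 15): truth gives 3, best alternative gives 3.
Others report (2, 3, 6): truth gives 3, best alternative gives 3.
Others report (2, 3, 10): truth gives 3, best alternative gives 3.
Others report (2, 3, 15): truth gives 3, best alternative gives 3.
Others report (2, 6, 3): truth gives 3, best alternative gives 3.
(Remaining 119 profiles checked similarly; truth is weakly best in each.)
In every case the truthful report is at least as good as any alternative, so it is a dominant strategy.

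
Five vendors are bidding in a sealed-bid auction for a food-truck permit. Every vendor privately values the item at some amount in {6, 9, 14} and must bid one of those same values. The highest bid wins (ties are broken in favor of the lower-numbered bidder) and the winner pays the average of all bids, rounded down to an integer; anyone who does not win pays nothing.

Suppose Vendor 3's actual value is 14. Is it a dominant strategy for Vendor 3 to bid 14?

No

Consider the case where Vendor 1 bids 6, Vendor 2 bids 6, Vendor 4 bids 6 and Vendor 5 bids 6.
Truthful bid 14: wins, pays 7, utility 14 - 7 = 7.
Bid 9 instead: wins, pays 6, utility 14 - 6 = 8.
Since 8 > 7, bidding 9 is strictly better here, so truthful bidding is not dominant.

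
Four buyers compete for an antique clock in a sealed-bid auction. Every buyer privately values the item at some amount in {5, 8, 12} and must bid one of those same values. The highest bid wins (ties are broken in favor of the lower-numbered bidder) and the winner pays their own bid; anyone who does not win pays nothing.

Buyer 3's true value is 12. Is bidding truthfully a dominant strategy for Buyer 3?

No

Consider the case where Buyer 1 bids 5, Buyer 2 bids 5 and Buyer 4 bids 5.
Truthful bid 12: wins, pays 12, utility 12 - 12 = 0.
Bid 8 instead: wins, pays 8, utility 12 - 8 = 4.
Since 4 > 0, bidding 8 is strictly better here, so truthful bidding is not dominant.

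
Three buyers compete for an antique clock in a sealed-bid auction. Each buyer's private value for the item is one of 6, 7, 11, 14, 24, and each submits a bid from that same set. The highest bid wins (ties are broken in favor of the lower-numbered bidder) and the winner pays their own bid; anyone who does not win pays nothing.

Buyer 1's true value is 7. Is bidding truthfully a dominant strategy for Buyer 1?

No

Consider the case where Buyer 2 bids 6 and Buyer 3 bids 6.
Truthful bid 7: wins, pays 7, utility 7 - 7 = 0.
Bid 6 instead: wins, pays 6, utility 7 - 6 = 1.
Since 1 > 0, bidding 6 is strictly better here, so truthful bidding is not dominant.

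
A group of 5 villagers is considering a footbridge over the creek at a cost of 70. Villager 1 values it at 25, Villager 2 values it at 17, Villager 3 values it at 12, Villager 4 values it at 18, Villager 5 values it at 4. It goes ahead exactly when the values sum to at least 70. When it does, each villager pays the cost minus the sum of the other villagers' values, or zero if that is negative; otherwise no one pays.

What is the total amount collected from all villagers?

Total value 76 ≥ cost 70, so it is built.
Villager 1: others sum to 51; max(0, 70 - 51) = 19.
Villager 2: others sum to 59; max(0, 70 - 59) = 11.
Villager 3: others sum to 64; max(0, 70 - 64) = 6.
Villager 4: others sum to 58; max(0, 70 - 58) = 12.
Villager 5: others sum to 72; max(0, 70 - 72) = 0.
Total collected = 19 + 11 + 6 + 12 + 0 = 48.

48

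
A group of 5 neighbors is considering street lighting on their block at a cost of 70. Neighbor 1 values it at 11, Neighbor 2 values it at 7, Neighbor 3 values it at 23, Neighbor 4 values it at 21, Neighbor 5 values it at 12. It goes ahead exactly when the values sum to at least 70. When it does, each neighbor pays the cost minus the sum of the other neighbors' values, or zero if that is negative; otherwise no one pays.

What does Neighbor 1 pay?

Total value 74 ≥ cost 70, so the project is built.
The other neighbors' values sum to 63.
Cost minus that sum is 70 - 63 = 7.

7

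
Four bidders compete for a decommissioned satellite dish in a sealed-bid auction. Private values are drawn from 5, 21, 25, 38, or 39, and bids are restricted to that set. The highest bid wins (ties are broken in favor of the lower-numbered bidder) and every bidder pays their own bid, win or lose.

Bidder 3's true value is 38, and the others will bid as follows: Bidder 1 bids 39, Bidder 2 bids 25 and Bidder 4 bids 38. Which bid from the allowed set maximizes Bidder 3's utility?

Bid 5: loses but pays 5, utility -5.
Bid 21: loses but pays 21, utility -21.
Bid 25: loses but pays 25, utility -25.
Bid 38: loses but pays 38, utility -38.
Bid 39: loses but pays 39, utility -39.
The best choice is 5 with utility -5.

5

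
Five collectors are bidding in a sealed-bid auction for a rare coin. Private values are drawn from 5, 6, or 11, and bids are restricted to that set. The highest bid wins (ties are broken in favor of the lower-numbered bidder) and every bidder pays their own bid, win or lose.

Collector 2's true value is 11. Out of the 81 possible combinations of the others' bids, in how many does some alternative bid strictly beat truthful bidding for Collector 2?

Others bid (5, 5, 5, 5): truth gives 0; bid 6 gives 5 > 0. Violating.
Others bid (5, 5, 5, 6): truth gives 0; bid 6 gives 5 > 0. Violating.
Others bid (5, 5, 6, 5): truth gives 0; bid 6 gives 5 > 0. Violating.
Others bid (5, 5, 6, 6): truth gives 0; bid 6 gives 5 > 0. Violating.
Others bid (5, 5, 5, 11): truth gives 0; no alternative beats it.
Others bid (5, 5, 6, 11): truth gives 0; no alternative beats it.
(Checking all 81 profiles: 35 have a profitable deviation, 46 do not.)

35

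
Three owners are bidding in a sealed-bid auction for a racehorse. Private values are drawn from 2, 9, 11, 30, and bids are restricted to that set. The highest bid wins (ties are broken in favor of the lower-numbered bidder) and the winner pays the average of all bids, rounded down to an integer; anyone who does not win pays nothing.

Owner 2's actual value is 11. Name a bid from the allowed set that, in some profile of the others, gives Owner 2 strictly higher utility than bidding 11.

9

Suppose Owner 1 bids 2 and Owner 3 bids 2.
Bid 11: wins, pays 5, utility 11 - 5 = 6.
Bid 9: wins, pays 4, utility 11 - 4 = 7.
So bidding 9 beats truth here (7 > 6).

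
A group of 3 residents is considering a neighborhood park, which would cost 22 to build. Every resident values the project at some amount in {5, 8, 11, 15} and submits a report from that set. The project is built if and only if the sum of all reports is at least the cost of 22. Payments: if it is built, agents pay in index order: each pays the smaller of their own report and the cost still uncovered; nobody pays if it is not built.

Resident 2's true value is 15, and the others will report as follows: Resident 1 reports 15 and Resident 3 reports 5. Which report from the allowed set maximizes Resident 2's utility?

Report 5: project built, pays 5, utility 15 - 5 = 10.
Report 8: project built, pays 7, utility 15 - 7 = 8.
Report 11: project built, pays 7, utility 15 - 7 = 8.
Report 15: project built, pays 7, utility 15 - 7 = 8.
The best choice is 5 with utility 10.

5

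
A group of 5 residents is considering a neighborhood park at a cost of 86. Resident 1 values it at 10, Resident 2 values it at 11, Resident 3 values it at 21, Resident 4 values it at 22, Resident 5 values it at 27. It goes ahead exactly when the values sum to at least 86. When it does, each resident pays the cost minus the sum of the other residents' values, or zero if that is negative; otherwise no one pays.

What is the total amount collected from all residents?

Total value 91 ≥ cost 86, so it is built.
Resident 1: others sum to 81; max(0, 86 - 81) = 5.
Resident 2: others sum to 80; max(0, 86 - 80) = 6.
Resident 3: others sum to 70; max(0, 86 - 70) = 16.
Resident 4: others sum to 69; max(0, 86 - 69) = 17.
Resident 5: others sum to 64; max(0, 86 - 64) = 22.
Total collected = 5 + 6 + 16 + 17 + 22 = 66.

66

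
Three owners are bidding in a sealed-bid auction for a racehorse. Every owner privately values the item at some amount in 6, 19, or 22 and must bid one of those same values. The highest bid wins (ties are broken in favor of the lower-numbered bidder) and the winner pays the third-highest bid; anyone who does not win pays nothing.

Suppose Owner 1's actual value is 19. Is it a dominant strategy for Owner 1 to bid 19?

No

Consider the case where Owner 2 bids 6 and Owner 3 bids 22.
Truthful bid 19: loses, pays 0, utility 0.
Bid 22 instead: wins, pays 6, utility 19 - 6 = 13.
Since 13 > 0, bidding 22 is strictly better here, so truthful bidding is not dominant.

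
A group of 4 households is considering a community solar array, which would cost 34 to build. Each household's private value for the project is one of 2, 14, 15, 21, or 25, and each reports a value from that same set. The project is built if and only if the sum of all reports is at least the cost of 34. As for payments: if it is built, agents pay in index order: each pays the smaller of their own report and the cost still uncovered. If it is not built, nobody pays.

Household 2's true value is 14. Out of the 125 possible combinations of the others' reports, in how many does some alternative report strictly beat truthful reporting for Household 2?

103

Others report (2, 14, 21): truth gives 0; report 2 gives 12 > 0. Violating.
Others report (2, 14, 25): truth gives 0; report 2 gives 12 > 0. Violating.
Others report (2, 15, 15): truth gives 0; report 2 gives 12 > 0. Violating.
Others report (2, 15, 21): truth gives 0; report 2 gives 12 > 0. Violating.
Others report (2, 2, 2): truth gives 0; no alternative beats it.
Others report (2, 2, 14): truth gives 0; no alternative beats it.
(Checking all 125 profiles: 103 have a profitable deviation, 22 do not.)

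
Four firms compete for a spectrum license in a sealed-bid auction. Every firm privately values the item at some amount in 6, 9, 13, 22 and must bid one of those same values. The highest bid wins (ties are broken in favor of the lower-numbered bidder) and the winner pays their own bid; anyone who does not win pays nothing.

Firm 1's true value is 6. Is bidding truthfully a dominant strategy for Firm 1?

Check each profile of the others' bids and compare truth against every alternative bid.
Others bid (6, 6, 6): truth gives 0, best alternative gives -3.
Others bid (6, 6, 9): truth gives 0, best alternative gives -3.
Others bid (6, 9, 6): truth gives 0, best alternative gives -3.
Others bid (6, 9, 9): truth gives 0, best alternative gives -3.
Others bid (9, 6, 6): truth gives 0, best alternative gives -3.
Others bid (9, 6, 9): truth gives 0, best alternative gives -3.
(Remaining 58 profiles checked similarly; truth is weakly best in each.)
In every case the truthful bid is at least as good as any alternative, so it is a dominant strategy.

Yes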